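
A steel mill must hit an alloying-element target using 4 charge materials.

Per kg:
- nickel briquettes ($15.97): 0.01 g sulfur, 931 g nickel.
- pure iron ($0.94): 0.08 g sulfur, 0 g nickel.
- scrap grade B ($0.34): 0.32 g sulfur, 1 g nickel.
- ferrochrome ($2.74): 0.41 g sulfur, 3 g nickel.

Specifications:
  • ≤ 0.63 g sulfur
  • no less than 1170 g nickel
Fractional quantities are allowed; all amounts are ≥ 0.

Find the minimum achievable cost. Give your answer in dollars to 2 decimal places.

Treat it as an LP. Let x1 = kg of nickel briquettes, x2 = kg of pure iron, x3 = kg of scrap grade B, x4 = kg of ferrochrome.
min 15.97x1 + 0.94x2 + 0.34x3 + 2.74x4 subject to:
  0.01x1 + 0.08x2 + 0.32x3 + 0.41x4 ≤ 0.63   (sulfur)
  931x1 + 1x3 + 3x4 ≥ 1170   (nickel)
  x1, x2, x3, x4 ≥ 0.
The optimal basis is {nickel briquettes}; pure iron, scrap grade B, ferrochrome drop out. There the nickel constraint is tight.
Optimal quantities: nickel briquettes = 1.257 kg.
Hence cost = 15.97·1.257 = $20.0743.

$20.07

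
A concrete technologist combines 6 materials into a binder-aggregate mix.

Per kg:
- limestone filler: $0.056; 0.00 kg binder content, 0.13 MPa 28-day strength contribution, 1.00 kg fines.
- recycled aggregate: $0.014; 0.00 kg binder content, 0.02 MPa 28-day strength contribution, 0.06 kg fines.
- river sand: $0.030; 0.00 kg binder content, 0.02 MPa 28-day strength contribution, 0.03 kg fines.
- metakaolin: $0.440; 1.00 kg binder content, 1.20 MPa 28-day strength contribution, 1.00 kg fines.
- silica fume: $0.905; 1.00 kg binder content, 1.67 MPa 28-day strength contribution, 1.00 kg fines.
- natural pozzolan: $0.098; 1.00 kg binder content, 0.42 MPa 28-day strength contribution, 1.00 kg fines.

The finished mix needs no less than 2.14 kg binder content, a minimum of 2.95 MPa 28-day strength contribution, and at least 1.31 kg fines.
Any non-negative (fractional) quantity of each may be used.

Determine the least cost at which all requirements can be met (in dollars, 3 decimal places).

$0.688

Set it up as a linear program. Let x1 = kg of limestone filler, x2 = kg of recycled aggregate, x3 = kg of river sand, x4 = kg of metakaolin, x5 = kg of silica fume, x6 = kg of natural pozzolan.
Minimise 0.056x1 + 0.014x2 + 0.03x3 + 0.44x4 + 0.905x5 + 0.098x6 s.t.:
  1x4 + 1x5 + 1x6 ≥ 2.14   (binder content)
  0.13x1 + 0.02x2 + 0.02x3 + 1.2x4 + 1.67x5 + 0.42x6 ≥ 2.95   (28-day strength contribution)
  1x1 + 0.06x2 + 0.03x3 + 1x4 + 1x5 + 1x6 ≥ 1.31   (fines)
  x1, x2, x3, x4, x5, x6 ≥ 0.
The optimal basis is {natural pozzolan}; limestone filler, recycled aggregate, river sand, metakaolin, silica fume drop out. The 28-day strength contribution requirement is met with equality.
So natural pozzolan = 7.024 kg.
Hence cost = 0.098·7.024 = $0.68835.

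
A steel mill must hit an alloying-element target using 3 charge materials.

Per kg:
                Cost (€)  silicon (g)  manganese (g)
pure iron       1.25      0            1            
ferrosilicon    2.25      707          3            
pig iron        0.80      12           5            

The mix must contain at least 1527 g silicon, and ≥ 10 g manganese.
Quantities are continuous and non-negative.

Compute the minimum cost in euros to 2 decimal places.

€5.40

Let x1 = kg of pure iron, x2 = kg of ferrosilicon, x3 = kg of pig iron.
Minimize 1.25x1 + 2.25x2 + 0.8x3 s.t.:
  707x2 + 12x3 ≥ 1527   (silicon)
  1x1 + 3x2 + 5x3 ≥ 10   (manganese)
  x1, x2, x3 ≥ 0.
The cheapest feasible vertex uses only ferrosilicon, pig iron; pure iron is not used. There the silicon and manganese constraints are tight.
Solving gives x2 = 2.148, x3 = 0.7113.
Cost = 2.25·2.148 + 0.8·0.7113 = 5.4020.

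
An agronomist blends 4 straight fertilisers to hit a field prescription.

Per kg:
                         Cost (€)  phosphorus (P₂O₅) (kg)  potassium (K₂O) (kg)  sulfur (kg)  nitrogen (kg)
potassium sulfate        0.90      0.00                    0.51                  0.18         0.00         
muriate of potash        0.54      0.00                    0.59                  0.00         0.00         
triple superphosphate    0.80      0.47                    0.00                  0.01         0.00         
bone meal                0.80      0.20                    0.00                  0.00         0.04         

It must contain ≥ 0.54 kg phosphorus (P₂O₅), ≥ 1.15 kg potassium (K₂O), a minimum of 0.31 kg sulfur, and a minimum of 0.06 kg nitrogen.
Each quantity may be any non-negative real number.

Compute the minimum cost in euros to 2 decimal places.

This is a linear program. Let x1 = kg of potassium sulfate, x2 = kg of muriate of potash, x3 = kg of triple superphosphate, x4 = kg of bone meal.
min 0.9x1 + 0.54x2 + 0.8x3 + 0.8x4 s.t.:
  0.47x3 + 0.2x4 ≥ 0.54   (phosphorus (P₂O₅))
  0.51x1 + 0.59x2 ≥ 1.15   (potassium (K₂O))
  0.18x1 + 0.01x3 ≥ 0.31   (sulfur)
  0.04x4 ≥ 0.06   (nitrogen)
  x1, x2, x3, x4 ≥ 0.
The optimal mix uses every input. There the phosphorus (P₂O₅), potassium (K₂O), sulfur, nitrogen constraints are tight.
Solving gives x1 = 1.694, x2 = 0.485, x3 = 0.5106, x4 = 1.5.
Objective = 0.9·1.694 + 0.54·0.485 + 0.8·0.5106 + 0.8·1.5 = 3.39498.

€3.39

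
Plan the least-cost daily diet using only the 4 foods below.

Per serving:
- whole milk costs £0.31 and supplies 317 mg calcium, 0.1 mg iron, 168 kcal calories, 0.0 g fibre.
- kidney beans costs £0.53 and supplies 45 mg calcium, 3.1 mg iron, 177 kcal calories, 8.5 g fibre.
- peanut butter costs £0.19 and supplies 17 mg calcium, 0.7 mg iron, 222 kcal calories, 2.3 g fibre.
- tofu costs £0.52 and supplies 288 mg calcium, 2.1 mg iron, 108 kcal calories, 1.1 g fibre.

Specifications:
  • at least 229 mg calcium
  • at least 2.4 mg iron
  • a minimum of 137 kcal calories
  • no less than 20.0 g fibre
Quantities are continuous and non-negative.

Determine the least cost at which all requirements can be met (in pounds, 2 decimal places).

Let x1 = servings of whole milk, x2 = servings of kidney beans, x3 = servings of peanut butter, x4 = servings of tofu.
Minimise 0.31x1 + 0.53x2 + 0.19x3 + 0.52x4 s.t.:
  317x1 + 45x2 + 17x3 + 288x4 ≥ 229   (calcium)
  0.1x1 + 3.1x2 + 0.7x3 + 2.1x4 ≥ 2.4   (iron)
  168x1 + 177x2 + 222x3 + 108x4 ≥ 137   (calories)
  8.5x2 + 2.3x3 + 1.1x4 ≥ 20   (fibre)
  x1, x2, x3, x4 ≥ 0.
At the optimum only whole milk, kidney beans are positive (peanut butter, tofu = 0). Binding constraints: calcium and fibre.
That vertex is x1 = 0.3884, x2 = 2.353.
Objective = 0.31·0.3884 + 0.53·2.353 = 1.3675.

£1.37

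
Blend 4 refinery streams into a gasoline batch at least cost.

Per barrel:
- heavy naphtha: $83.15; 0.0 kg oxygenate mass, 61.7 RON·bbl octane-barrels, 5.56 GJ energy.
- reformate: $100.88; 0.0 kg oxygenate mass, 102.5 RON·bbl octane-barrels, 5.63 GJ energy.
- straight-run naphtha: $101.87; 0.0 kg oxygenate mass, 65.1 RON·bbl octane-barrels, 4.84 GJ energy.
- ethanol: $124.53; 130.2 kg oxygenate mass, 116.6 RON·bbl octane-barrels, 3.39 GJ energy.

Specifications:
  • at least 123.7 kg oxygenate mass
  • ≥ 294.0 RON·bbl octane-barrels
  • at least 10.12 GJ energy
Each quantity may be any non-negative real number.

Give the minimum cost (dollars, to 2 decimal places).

Let x1 = barrels of heavy naphtha, x2 = barrels of reformate, x3 = barrels of straight-run naphtha, x4 = barrels of ethanol.
Minimise 83.15x1 + 100.88x2 + 101.87x3 + 124.53x4 with:
  130.2x4 ≥ 123.7   (oxygenate mass)
  61.7x1 + 102.5x2 + 65.1x3 + 116.6x4 ≥ 294   (octane-barrels)
  5.56x1 + 5.63x2 + 4.84x3 + 3.39x4 ≥ 10.12   (energy)
  x1, x2, x3, x4 ≥ 0.
The cheapest feasible vertex uses only reformate, ethanol; heavy naphtha, straight-run naphtha are not used. There the oxygenate mass and octane-barrels constraints are tight.
Solving gives x2 = 1.7875, x4 = 0.95008.
Objective = 100.88·1.7875 + 124.53·0.95008 = 298.6365.

$298.64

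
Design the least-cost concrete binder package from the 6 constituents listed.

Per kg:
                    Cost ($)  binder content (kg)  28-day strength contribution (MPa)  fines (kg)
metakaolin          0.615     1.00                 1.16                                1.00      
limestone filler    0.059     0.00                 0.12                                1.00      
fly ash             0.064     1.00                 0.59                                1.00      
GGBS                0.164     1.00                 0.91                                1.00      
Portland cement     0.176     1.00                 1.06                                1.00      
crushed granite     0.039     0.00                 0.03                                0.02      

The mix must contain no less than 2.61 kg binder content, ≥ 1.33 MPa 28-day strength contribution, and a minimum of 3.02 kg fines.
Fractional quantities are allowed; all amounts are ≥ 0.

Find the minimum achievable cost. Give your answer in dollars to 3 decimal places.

Treat it as an LP. Let x1 = kg of metakaolin, x2 = kg of limestone filler, x3 = kg of fly ash, x4 = kg of GGBS, x5 = kg of Portland cement, x6 = kg of crushed granite.
Minimize 0.615x1 + 0.059x2 + 0.064x3 + 0.164x4 + 0.176x5 + 0.039x6 s.t.:
  1x1 + 1x3 + 1x4 + 1x5 ≥ 2.61   (binder content)
  1.16x1 + 0.12x2 + 0.59x3 + 0.91x4 + 1.06x5 + 0.03x6 ≥ 1.33   (28-day strength contribution)
  1x1 + 1x2 + 1x3 + 1x4 + 1x5 + 0.02x6 ≥ 3.02   (fines)
  x1, x2, x3, x4, x5, x6 ≥ 0.
At the optimum only limestone filler, fly ash are positive (metakaolin, GGBS, Portland cement, crushed granite = 0). There the binder content and fines constraints are tight.
Solving gives x2 = 0.41, x3 = 2.61.
Cost = 0.059·0.41 + 0.064·2.61 = 0.19123.

$0.191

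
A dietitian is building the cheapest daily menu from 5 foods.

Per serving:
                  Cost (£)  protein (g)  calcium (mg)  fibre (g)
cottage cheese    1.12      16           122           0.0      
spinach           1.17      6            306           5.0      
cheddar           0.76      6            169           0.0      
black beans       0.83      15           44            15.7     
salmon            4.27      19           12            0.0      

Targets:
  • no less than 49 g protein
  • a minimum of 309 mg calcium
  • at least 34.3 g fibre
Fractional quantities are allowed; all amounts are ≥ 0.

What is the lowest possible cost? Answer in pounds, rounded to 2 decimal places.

£3.18

Let x1 = servings of cottage cheese, x2 = servings of spinach, x3 = servings of cheddar, x4 = servings of black beans, x5 = servings of salmon.
Minimise 1.12x1 + 1.17x2 + 0.76x3 + 0.83x4 + 4.27x5 with:
  16x1 + 6x2 + 6x3 + 15x4 + 19x5 ≥ 49   (protein)
  122x1 + 306x2 + 169x3 + 44x4 + 12x5 ≥ 309   (calcium)
  5x2 + 15.7x4 ≥ 34.3   (fibre)
  x1, x2, x3, x4, x5 ≥ 0.
The minimum-cost mix takes nothing from cottage cheese, spinach, salmon — only cheddar, black beans. The protein and calcium requirements are met with equality.
Optimal quantities: cheddar = 1.092 servings, black beans = 2.83 servings.
Hence cost = 0.76·1.092 + 0.83·2.83 = £3.1788.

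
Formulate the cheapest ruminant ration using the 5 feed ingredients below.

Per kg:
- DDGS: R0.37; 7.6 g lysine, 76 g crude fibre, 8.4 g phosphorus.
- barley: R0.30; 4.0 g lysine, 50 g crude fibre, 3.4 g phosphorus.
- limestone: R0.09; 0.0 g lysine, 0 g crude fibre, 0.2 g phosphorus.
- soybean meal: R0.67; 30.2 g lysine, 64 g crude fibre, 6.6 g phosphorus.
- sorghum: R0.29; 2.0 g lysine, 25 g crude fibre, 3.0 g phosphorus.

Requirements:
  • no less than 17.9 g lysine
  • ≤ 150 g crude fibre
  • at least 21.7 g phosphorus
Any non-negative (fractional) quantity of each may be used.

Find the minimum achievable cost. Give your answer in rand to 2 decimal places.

R3.10

This is a linear program. Let x1 = kg of DDGS, x2 = kg of barley, x3 = kg of limestone, x4 = kg of soybean meal, x5 = kg of sorghum.
min 0.37x1 + 0.3x2 + 0.09x3 + 0.67x4 + 0.29x5 with:
  7.6x1 + 4x2 + 30.2x4 + 2x5 ≥ 17.9   (lysine)
  76x1 + 50x2 + 64x4 + 25x5 ≤ 150   (crude fibre)
  8.4x1 + 3.4x2 + 0.2x3 + 6.6x4 + 3x5 ≥ 21.7   (phosphorus)
  x1, x2, x3, x4, x5 ≥ 0.
The minimum-cost mix takes nothing from barley, sorghum — only DDGS, limestone, soybean meal. The lysine, crude fibre, phosphorus requirements are met with equality.
Optimal quantities: DDGS = 1.871 kg, limestone = 25.89 kg, soybean meal = 0.1218 kg.
Total cost: 0.37·1.871 + 0.09·25.89 + 0.67·0.1218 = 3.1040.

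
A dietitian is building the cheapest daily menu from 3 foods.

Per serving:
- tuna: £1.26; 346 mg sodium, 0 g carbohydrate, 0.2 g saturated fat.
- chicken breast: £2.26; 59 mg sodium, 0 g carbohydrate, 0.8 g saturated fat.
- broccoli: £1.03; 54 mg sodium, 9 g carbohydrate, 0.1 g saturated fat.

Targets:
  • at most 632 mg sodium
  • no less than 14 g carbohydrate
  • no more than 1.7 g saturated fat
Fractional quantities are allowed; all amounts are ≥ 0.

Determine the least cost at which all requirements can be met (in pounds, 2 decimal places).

£1.60

Let x1 = servings of tuna, x2 = servings of chicken breast, x3 = servings of broccoli.
Minimize 1.26x1 + 2.26x2 + 1.03x3 subject to:
  346x1 + 59x2 + 54x3 ≤ 632   (sodium)
  9x3 ≥ 14   (carbohydrate)
  0.2x1 + 0.8x2 + 0.1x3 ≤ 1.7   (saturated fat)
  x1, x2, x3 ≥ 0.
The cheapest feasible vertex uses only broccoli; tuna, chicken breast are not used. Binding constraint: carbohydrate.
So broccoli = 1.556 servings.
Objective = 1.03·1.556 = 1.6027.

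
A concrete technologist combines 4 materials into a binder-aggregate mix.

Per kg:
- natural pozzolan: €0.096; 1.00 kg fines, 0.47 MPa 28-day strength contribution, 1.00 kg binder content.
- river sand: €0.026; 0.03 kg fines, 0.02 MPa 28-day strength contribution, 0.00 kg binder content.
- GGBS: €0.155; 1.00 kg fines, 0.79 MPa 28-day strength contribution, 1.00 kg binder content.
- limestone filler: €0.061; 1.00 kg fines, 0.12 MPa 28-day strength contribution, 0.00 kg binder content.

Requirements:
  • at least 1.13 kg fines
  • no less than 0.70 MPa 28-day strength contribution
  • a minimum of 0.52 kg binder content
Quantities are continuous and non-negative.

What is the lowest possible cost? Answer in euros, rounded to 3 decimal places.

Set it up as a linear program. Let x1 = kg of natural pozzolan, x2 = kg of river sand, x3 = kg of GGBS, x4 = kg of limestone filler.
Minimise 0.096x1 + 0.026x2 + 0.155x3 + 0.061x4 s.t.:
  1x1 + 0.03x2 + 1x3 + 1x4 ≥ 1.13   (fines)
  0.47x1 + 0.02x2 + 0.79x3 + 0.12x4 ≥ 0.7   (28-day strength contribution)
  1x1 + 1x3 ≥ 0.52   (binder content)
  x1, x2, x3, x4 ≥ 0.
The minimum-cost mix takes nothing from river sand, limestone filler — only natural pozzolan, GGBS. Binding constraints: fines and 28-day strength contribution.
Solving gives x1 = 0.6022, x3 = 0.5278.
Cost = 0.096·0.6022 + 0.155·0.5278 = 0.13962.

€0.140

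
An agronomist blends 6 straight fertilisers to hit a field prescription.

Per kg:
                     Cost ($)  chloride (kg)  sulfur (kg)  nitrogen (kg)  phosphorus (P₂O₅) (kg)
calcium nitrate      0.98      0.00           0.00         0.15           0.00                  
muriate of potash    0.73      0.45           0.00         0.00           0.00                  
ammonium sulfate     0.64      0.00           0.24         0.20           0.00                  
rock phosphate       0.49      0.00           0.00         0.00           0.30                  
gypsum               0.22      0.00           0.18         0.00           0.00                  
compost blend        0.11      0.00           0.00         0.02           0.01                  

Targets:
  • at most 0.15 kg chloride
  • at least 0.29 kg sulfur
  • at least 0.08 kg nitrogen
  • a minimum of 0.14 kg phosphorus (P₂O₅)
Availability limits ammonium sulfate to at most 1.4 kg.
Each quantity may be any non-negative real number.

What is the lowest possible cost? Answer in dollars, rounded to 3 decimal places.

Treat it as an LP. Let x1 = kg of calcium nitrate, x2 = kg of muriate of potash, x3 = kg of ammonium sulfate, x4 = kg of rock phosphate, x5 = kg of gypsum, x6 = kg of compost blend.
Minimise 0.98x1 + 0.73x2 + 0.64x3 + 0.49x4 + 0.22x5 + 0.11x6 with:
  0.45x2 ≤ 0.15   (chloride)
  0.24x3 + 0.18x5 ≥ 0.29   (sulfur)
  0.15x1 + 0.2x3 + 0.02x6 ≥ 0.08   (nitrogen)
  0.3x4 + 0.01x6 ≥ 0.14   (phosphorus (P₂O₅))
  x3 ≤ 1.4
  x1, x2, x3, x4, x5, x6 ≥ 0.
The optimal basis is {ammonium sulfate, rock phosphate, gypsum}; calcium nitrate, muriate of potash, compost blend drop out. The sulfur, nitrogen, phosphorus (P₂O₅) requirements are met with equality.
That vertex is x3 = 0.4, x4 = 0.4667, x5 = 1.078.
Hence cost = 0.64·0.4 + 0.49·0.4667 + 0.22·1.078 = $0.72184.

$0.722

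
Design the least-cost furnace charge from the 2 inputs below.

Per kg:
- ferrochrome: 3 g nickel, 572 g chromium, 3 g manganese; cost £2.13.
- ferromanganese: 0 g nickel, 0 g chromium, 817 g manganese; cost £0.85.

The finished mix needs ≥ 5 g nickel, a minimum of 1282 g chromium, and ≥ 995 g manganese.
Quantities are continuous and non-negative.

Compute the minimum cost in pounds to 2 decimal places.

£5.80

Let x1 = kg of ferrochrome, x2 = kg of ferromanganese.
Minimise 2.13x1 + 0.85x2 s.t.:
  3x1 ≥ 5   (nickel)
  572x1 ≥ 1282   (chromium)
  3x1 + 817x2 ≥ 995   (manganese)
  x1, x2 ≥ 0.
Both inputs are positive at the optimum. There the chromium and manganese constraints are tight.
That vertex is x1 = 2.241, x2 = 1.21.
Hence cost = 2.13·2.241 + 0.85·1.21 = £5.8018.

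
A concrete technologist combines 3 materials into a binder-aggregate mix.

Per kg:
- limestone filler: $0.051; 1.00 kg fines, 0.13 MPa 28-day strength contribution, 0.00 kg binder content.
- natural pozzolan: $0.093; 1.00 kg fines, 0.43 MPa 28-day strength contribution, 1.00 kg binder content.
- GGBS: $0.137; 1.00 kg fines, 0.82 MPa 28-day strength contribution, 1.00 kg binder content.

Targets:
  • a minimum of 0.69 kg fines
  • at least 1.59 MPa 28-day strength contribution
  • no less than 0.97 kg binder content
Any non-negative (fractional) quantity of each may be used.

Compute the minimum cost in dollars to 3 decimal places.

$0.266

Let x1 = kg of limestone filler, x2 = kg of natural pozzolan, x3 = kg of GGBS.
Minimize 0.051x1 + 0.093x2 + 0.137x3 subject to:
  1x1 + 1x2 + 1x3 ≥ 0.69   (fines)
  0.13x1 + 0.43x2 + 0.82x3 ≥ 1.59   (28-day strength contribution)
  1x2 + 1x3 ≥ 0.97   (binder content)
  x1, x2, x3 ≥ 0.
The minimum-cost mix takes nothing from limestone filler, natural pozzolan — only GGBS. The 28-day strength contribution requirement is met with equality.
So GGBS = 1.939 kg.
Total cost: 0.137·1.939 = 0.26564.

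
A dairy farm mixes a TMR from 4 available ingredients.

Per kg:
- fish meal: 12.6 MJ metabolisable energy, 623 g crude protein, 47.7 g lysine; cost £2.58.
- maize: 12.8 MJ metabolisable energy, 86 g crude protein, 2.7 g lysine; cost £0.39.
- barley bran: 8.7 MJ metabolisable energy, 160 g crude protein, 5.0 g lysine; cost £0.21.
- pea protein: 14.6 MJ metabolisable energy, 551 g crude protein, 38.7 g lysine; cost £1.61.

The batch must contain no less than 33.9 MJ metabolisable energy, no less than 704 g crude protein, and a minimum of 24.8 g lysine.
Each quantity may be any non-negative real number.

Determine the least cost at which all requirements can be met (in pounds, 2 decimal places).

£1.04

Let x1 = kg of fish meal, x2 = kg of maize, x3 = kg of barley bran, x4 = kg of pea protein.
min 2.58x1 + 0.39x2 + 0.21x3 + 1.61x4 s.t.:
  12.6x1 + 12.8x2 + 8.7x3 + 14.6x4 ≥ 33.9   (metabolisable energy)
  623x1 + 86x2 + 160x3 + 551x4 ≥ 704   (crude protein)
  47.7x1 + 2.7x2 + 5x3 + 38.7x4 ≥ 24.8   (lysine)
  x1, x2, x3, x4 ≥ 0.
At the optimum only barley bran, pea protein are positive (fish meal, maize = 0). Binding constraints: crude protein and lysine.
That vertex is x3 = 3.951, x4 = 0.1303.
Objective = 0.21·3.951 + 1.61·0.1303 = 1.0395.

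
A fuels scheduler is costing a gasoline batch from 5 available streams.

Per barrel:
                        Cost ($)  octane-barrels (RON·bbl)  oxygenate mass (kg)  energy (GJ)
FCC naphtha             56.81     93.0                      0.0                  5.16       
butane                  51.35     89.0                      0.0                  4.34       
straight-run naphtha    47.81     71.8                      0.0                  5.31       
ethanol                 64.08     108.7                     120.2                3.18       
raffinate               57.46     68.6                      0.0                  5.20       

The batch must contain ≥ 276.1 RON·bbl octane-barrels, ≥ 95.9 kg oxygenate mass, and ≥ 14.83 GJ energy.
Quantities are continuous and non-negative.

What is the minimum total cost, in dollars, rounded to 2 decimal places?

$171.18

Let x1 = barrels of FCC naphtha, x2 = barrels of butane, x3 = barrels of straight-run naphtha, x4 = barrels of ethanol, x5 = barrels of raffinate.
min 56.81x1 + 51.35x2 + 47.81x3 + 64.08x4 + 57.46x5 with:
  93x1 + 89x2 + 71.8x3 + 108.7x4 + 68.6x5 ≥ 276.1   (octane-barrels)
  120.2x4 ≥ 95.9   (oxygenate mass)
  5.16x1 + 4.34x2 + 5.31x3 + 3.18x4 + 5.2x5 ≥ 14.83   (energy)
  x1, x2, x3, x4, x5 ≥ 0.
At the optimum only butane, straight-run naphtha, ethanol are positive (FCC naphtha, raffinate = 0). There the octane-barrels, oxygenate mass, energy constraints are tight.
Solving gives x2 = 0.76379, x3 = 1.6908, x4 = 0.79784.
Cost = 51.35·0.76379 + 47.81·1.6908 + 64.08·0.79784 = 171.1834.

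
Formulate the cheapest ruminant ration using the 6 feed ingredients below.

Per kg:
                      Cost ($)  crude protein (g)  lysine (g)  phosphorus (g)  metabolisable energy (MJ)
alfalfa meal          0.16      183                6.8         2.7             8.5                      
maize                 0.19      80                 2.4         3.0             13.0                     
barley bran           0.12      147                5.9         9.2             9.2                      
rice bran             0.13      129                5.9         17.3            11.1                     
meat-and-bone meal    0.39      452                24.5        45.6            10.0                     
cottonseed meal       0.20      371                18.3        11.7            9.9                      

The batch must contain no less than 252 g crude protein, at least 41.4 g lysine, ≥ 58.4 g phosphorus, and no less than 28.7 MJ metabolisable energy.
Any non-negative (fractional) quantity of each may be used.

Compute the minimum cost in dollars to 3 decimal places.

$0.594

Set it up as a linear program. Let x1 = kg of alfalfa meal, x2 = kg of maize, x3 = kg of barley bran, x4 = kg of rice bran, x5 = kg of meat-and-bone meal, x6 = kg of cottonseed meal.
Minimize 0.16x1 + 0.19x2 + 0.12x3 + 0.13x4 + 0.39x5 + 0.2x6 with:
  183x1 + 80x2 + 147x3 + 129x4 + 452x5 + 371x6 ≥ 252   (crude protein)
  6.8x1 + 2.4x2 + 5.9x3 + 5.9x4 + 24.5x5 + 18.3x6 ≥ 41.4   (lysine)
  2.7x1 + 3x2 + 9.2x3 + 17.3x4 + 45.6x5 + 11.7x6 ≥ 58.4   (phosphorus)
  8.5x1 + 13x2 + 9.2x3 + 11.1x4 + 10x5 + 9.9x6 ≥ 28.7   (metabolisable energy)
  x1, x2, x3, x4, x5, x6 ≥ 0.
At the optimum only rice bran, meat-and-bone meal, cottonseed meal are positive (alfalfa meal, maize, barley bran = 0). Binding constraints: lysine, phosphorus, metabolisable energy.
Solving gives x4 = 1.042, x5 = 0.5957, x6 = 1.129.
Hence cost = 0.13·1.042 + 0.39·0.5957 + 0.2·1.129 = $0.59358.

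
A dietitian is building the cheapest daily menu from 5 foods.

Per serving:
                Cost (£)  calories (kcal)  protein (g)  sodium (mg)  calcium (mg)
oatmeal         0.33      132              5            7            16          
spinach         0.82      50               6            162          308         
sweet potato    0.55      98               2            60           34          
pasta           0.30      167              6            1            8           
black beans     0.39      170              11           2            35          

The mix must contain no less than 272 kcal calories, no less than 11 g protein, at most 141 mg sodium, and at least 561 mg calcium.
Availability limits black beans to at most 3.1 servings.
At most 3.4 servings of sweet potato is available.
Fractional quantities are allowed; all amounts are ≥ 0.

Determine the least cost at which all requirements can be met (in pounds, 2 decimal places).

£11.38

Treat it as an LP. Let x1 = servings of oatmeal, x2 = servings of spinach, x3 = servings of sweet potato, x4 = servings of pasta, x5 = servings of black beans.
Minimize 0.33x1 + 0.82x2 + 0.55x3 + 0.3x4 + 0.39x5 with:
  132x1 + 50x2 + 98x3 + 167x4 + 170x5 ≥ 272   (calories)
  5x1 + 6x2 + 2x3 + 6x4 + 11x5 ≥ 11   (protein)
  7x1 + 162x2 + 60x3 + 1x4 + 2x5 ≤ 141   (sodium)
  16x1 + 308x2 + 34x3 + 8x4 + 35x5 ≥ 561   (calcium)
  x5 ≤ 3.1
  x3 ≤ 3.4
  x1, x2, x3, x4, x5 ≥ 0.
The cheapest feasible vertex uses only spinach, pasta, black beans; oatmeal, sweet potato are not used. Binding constraints: sodium, calcium, the black beans cap.
That vertex is x2 = 0.6335, x4 = 32.17, x5 = 3.1.
Cost = 0.82·0.6335 + 0.3·32.17 + 0.39·3.1 = 11.3795.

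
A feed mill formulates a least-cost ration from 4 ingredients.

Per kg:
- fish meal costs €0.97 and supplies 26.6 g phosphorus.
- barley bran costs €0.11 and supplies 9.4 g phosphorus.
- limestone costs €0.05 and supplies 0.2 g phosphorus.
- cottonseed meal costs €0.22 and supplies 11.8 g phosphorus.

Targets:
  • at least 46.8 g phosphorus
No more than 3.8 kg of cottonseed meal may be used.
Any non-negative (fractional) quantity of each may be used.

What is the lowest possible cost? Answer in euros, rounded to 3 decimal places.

€0.548

Let x1 = kg of fish meal, x2 = kg of barley bran, x3 = kg of limestone, x4 = kg of cottonseed meal.
Minimise 0.97x1 + 0.11x2 + 0.05x3 + 0.22x4 with:
  26.6x1 + 9.4x2 + 0.2x3 + 11.8x4 ≥ 46.8   (phosphorus)
  x4 ≤ 3.8
  x1, x2, x3, x4 ≥ 0.
At the optimum only barley bran is positive (fish meal, limestone, cottonseed meal = 0). Binding constraint: phosphorus.
So barley bran = 4.979 kg.
Cost = 0.11·4.979 = 0.54769.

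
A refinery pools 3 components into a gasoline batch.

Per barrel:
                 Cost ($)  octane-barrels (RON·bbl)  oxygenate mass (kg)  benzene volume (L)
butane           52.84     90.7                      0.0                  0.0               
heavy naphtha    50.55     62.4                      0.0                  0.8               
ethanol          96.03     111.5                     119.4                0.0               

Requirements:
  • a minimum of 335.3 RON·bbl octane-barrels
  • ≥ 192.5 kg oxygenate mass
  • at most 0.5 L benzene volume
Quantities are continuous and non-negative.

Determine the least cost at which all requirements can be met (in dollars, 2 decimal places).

Let x1 = barrels of butane, x2 = barrels of heavy naphtha, x3 = barrels of ethanol.
min 52.84x1 + 50.55x2 + 96.03x3 s.t.:
  90.7x1 + 62.4x2 + 111.5x3 ≥ 335.3   (octane-barrels)
  119.4x3 ≥ 192.5   (oxygenate mass)
  0.8x2 ≤ 0.5   (benzene volume)
  x1, x2, x3 ≥ 0.
The minimum-cost mix takes nothing from heavy naphtha — only butane, ethanol. There the octane-barrels and oxygenate mass constraints are tight.
That vertex is x1 = 1.7148, x3 = 1.6122.
Cost = 52.84·1.7148 + 96.03·1.6122 = 245.4296.

$245.43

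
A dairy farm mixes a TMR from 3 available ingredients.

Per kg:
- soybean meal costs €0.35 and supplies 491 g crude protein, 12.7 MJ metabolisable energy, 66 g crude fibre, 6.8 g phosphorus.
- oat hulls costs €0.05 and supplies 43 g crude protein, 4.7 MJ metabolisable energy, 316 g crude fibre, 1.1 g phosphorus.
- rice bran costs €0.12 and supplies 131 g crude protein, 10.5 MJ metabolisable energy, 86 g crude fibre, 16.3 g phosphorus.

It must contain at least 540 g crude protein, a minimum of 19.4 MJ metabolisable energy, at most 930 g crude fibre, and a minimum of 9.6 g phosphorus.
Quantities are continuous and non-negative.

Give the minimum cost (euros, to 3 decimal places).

This is a linear program. Let x1 = kg of soybean meal, x2 = kg of oat hulls, x3 = kg of rice bran.
Minimise 0.35x1 + 0.05x2 + 0.12x3 subject to:
  491x1 + 43x2 + 131x3 ≥ 540   (crude protein)
  12.7x1 + 4.7x2 + 10.5x3 ≥ 19.4   (metabolisable energy)
  66x1 + 316x2 + 86x3 ≤ 930   (crude fibre)
  6.8x1 + 1.1x2 + 16.3x3 ≥ 9.6   (phosphorus)
  x1, x2, x3 ≥ 0.
The minimum-cost mix takes nothing from oat hulls — only soybean meal, rice bran. The crude protein and metabolisable energy requirements are met with equality.
Optimal quantities: soybean meal = 0.896 kg, rice bran = 0.7639 kg.
Hence cost = 0.35·0.896 + 0.12·0.7639 = €0.40527.

€0.405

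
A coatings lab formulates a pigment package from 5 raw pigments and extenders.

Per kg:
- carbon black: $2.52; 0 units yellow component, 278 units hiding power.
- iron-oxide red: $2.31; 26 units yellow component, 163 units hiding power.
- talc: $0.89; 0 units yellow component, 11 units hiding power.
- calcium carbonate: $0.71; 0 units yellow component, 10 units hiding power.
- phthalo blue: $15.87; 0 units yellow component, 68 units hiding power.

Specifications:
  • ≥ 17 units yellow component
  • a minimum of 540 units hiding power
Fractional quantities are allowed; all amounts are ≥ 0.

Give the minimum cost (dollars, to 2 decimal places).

Set it up as a linear program. Let x1 = kg of carbon black, x2 = kg of iron-oxide red, x3 = kg of talc, x4 = kg of calcium carbonate, x5 = kg of phthalo blue.
Minimize 2.52x1 + 2.31x2 + 0.89x3 + 0.71x4 + 15.87x5 with:
  26x2 ≥ 17   (yellow component)
  278x1 + 163x2 + 11x3 + 10x4 + 68x5 ≥ 540   (hiding power)
  x1, x2, x3, x4, x5 ≥ 0.
The optimal basis is {carbon black, iron-oxide red}; talc, calcium carbonate, phthalo blue drop out. Binding constraints: yellow component and hiding power.
That vertex is x1 = 1.559, x2 = 0.6538.
Objective = 2.52·1.559 + 2.31·0.6538 = 5.4390.

$5.44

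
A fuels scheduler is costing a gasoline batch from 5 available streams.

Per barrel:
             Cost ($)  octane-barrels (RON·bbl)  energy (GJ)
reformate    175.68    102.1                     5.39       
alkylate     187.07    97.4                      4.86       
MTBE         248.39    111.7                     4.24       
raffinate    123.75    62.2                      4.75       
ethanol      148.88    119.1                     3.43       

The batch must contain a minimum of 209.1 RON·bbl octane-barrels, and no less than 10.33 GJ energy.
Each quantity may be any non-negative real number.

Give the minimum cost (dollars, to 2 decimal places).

$328.36

Let x1 = barrels of reformate, x2 = barrels of alkylate, x3 = barrels of MTBE, x4 = barrels of raffinate, x5 = barrels of ethanol.
Minimise 175.68x1 + 187.07x2 + 248.39x3 + 123.75x4 + 148.88x5 s.t.:
  102.1x1 + 97.4x2 + 111.7x3 + 62.2x4 + 119.1x5 ≥ 209.1   (octane-barrels)
  5.39x1 + 4.86x2 + 4.24x3 + 4.75x4 + 3.43x5 ≥ 10.33   (energy)
  x1, x2, x3, x4, x5 ≥ 0.
The minimum-cost mix takes nothing from reformate, alkylate, MTBE — only raffinate, ethanol. Binding constraints: octane-barrels and energy.
Solving gives x4 = 1.4561, x5 = 0.99523.
Total cost: 123.75·1.4561 + 148.88·0.99523 = 328.3622.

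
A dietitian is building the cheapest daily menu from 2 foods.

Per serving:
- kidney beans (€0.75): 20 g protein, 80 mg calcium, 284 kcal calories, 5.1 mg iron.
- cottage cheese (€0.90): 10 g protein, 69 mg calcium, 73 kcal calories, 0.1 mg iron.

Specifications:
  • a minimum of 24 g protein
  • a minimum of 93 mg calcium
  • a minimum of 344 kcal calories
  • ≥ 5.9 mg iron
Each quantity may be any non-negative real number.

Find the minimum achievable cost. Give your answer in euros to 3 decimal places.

Treat it as an LP. Let x1 = servings of kidney beans, x2 = servings of cottage cheese.
Minimize 0.75x1 + 0.9x2 s.t.:
  20x1 + 10x2 ≥ 24   (protein)
  80x1 + 69x2 ≥ 93   (calcium)
  284x1 + 73x2 ≥ 344   (calories)
  5.1x1 + 0.1x2 ≥ 5.9   (iron)
  x1, x2 ≥ 0.
The optimal basis is {kidney beans}; cottage cheese drops out. Binding constraint: calories.
So kidney beans = 1.211 servings.
Objective = 0.75·1.211 = 0.90825.

€0.908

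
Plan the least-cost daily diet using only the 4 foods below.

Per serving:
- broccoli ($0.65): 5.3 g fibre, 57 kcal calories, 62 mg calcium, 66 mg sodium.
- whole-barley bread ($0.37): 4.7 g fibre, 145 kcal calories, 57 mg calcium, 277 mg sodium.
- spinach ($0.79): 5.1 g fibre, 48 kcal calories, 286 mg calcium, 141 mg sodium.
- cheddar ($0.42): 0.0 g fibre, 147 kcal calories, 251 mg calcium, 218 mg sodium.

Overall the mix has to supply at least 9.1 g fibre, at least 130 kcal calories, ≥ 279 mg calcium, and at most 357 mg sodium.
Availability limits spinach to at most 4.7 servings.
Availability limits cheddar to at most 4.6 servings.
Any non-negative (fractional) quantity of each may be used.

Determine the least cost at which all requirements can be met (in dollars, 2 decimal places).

$1.07

Treat it as an LP. Let x1 = servings of broccoli, x2 = servings of whole-barley bread, x3 = servings of spinach, x4 = servings of cheddar.
min 0.65x1 + 0.37x2 + 0.79x3 + 0.42x4 with:
  5.3x1 + 4.7x2 + 5.1x3 ≥ 9.1   (fibre)
  57x1 + 145x2 + 48x3 + 147x4 ≥ 130   (calories)
  62x1 + 57x2 + 286x3 + 251x4 ≥ 279   (calcium)
  66x1 + 277x2 + 141x3 + 218x4 ≤ 357   (sodium)
  x3 ≤ 4.7
  x4 ≤ 4.6
  x1, x2, x3, x4 ≥ 0.
At the optimum only broccoli, whole-barley bread, spinach are positive (cheddar = 0). Binding constraints: fibre, calcium, sodium.
Solving gives x1 = 0.239, x2 = 0.8477, x3 = 0.7548.
Objective = 0.65·0.239 + 0.37·0.8477 + 0.79·0.7548 = 1.0653.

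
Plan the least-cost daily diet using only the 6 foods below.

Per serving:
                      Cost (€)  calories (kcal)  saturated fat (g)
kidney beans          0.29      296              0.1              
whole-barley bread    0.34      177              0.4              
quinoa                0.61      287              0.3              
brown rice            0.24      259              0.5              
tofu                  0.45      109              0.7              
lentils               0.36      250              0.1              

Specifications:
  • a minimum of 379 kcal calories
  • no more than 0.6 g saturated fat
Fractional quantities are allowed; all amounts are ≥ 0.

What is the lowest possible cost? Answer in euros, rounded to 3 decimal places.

This is a linear program. Let x1 = servings of kidney beans, x2 = servings of whole-barley bread, x3 = servings of quinoa, x4 = servings of brown rice, x5 = servings of tofu, x6 = servings of lentils.
Minimize 0.29x1 + 0.34x2 + 0.61x3 + 0.24x4 + 0.45x5 + 0.36x6 with:
  296x1 + 177x2 + 287x3 + 259x4 + 109x5 + 250x6 ≥ 379   (calories)
  0.1x1 + 0.4x2 + 0.3x3 + 0.5x4 + 0.7x5 + 0.1x6 ≤ 0.6   (saturated fat)
  x1, x2, x3, x4, x5, x6 ≥ 0.
At the optimum only kidney beans, brown rice are positive (whole-barley bread, quinoa, tofu, lentils = 0). There the calories and saturated fat constraints are tight.
Solving gives x1 = 0.2793, x4 = 1.144.
Total cost: 0.29·0.2793 + 0.24·1.144 = 0.35556.

€0.356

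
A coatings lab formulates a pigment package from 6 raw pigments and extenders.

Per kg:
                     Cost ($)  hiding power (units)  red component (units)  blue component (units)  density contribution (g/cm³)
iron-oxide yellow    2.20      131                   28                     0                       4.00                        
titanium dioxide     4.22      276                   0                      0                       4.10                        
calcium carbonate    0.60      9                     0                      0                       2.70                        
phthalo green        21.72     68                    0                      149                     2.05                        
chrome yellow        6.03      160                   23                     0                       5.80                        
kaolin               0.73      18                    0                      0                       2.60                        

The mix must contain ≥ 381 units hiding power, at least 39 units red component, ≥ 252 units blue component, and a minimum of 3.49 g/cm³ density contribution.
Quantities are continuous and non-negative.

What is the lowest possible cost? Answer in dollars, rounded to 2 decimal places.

Treat it as an LP. Let x1 = kg of iron-oxide yellow, x2 = kg of titanium dioxide, x3 = kg of calcium carbonate, x4 = kg of phthalo green, x5 = kg of chrome yellow, x6 = kg of kaolin.
Minimize 2.2x1 + 4.22x2 + 0.6x3 + 21.72x4 + 6.03x5 + 0.73x6 subject to:
  131x1 + 276x2 + 9x3 + 68x4 + 160x5 + 18x6 ≥ 381   (hiding power)
  28x1 + 23x5 ≥ 39   (red component)
  149x4 ≥ 252   (blue component)
  4x1 + 4.1x2 + 2.7x3 + 2.05x4 + 5.8x5 + 2.6x6 ≥ 3.49   (density contribution)
  x1, x2, x3, x4, x5, x6 ≥ 0.
The minimum-cost mix takes nothing from calcium carbonate, chrome yellow, kaolin — only iron-oxide yellow, titanium dioxide, phthalo green. The hiding power, red component, blue component requirements are met with equality.
Optimal quantities: iron-oxide yellow = 1.3929 kg, titanium dioxide = 0.30264 kg, phthalo green = 1.6913 kg.
Total cost: 2.2·1.3929 + 4.22·0.30264 + 21.72·1.6913 = 41.0766.

$41.08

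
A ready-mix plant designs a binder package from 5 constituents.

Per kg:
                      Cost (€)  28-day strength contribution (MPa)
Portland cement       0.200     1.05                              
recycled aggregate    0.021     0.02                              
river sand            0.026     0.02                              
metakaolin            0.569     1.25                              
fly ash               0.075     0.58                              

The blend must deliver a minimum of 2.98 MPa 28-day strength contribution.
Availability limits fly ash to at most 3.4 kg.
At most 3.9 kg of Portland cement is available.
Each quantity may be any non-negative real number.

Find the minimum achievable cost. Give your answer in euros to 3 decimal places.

Set it up as a linear program. Let x1 = kg of Portland cement, x2 = kg of recycled aggregate, x3 = kg of river sand, x4 = kg of metakaolin, x5 = kg of fly ash.
min 0.2x1 + 0.021x2 + 0.026x3 + 0.569x4 + 0.075x5 subject to:
  1.05x1 + 0.02x2 + 0.02x3 + 1.25x4 + 0.58x5 ≥ 2.98   (28-day strength contribution)
  x5 ≤ 3.4
  x1 ≤ 3.9
  x1, x2, x3, x4, x5 ≥ 0.
At the optimum only Portland cement, fly ash are positive (recycled aggregate, river sand, metakaolin = 0). The 28-day strength contribution and the fly ash cap requirements are met with equality.
So Portland cement = 0.96 kg, fly ash = 3.4 kg.
Total cost: 0.2·0.96 + 0.075·3.4 = 0.44700.

€0.447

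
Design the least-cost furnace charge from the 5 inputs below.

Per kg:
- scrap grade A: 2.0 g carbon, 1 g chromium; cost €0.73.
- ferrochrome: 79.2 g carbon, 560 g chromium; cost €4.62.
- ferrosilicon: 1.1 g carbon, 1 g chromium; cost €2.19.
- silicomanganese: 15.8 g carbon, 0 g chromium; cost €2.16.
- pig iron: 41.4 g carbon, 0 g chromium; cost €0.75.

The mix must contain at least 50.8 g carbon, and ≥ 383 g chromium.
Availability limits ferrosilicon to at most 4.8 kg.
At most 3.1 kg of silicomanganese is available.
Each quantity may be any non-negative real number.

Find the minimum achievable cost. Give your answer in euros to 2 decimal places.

€3.16

Let x1 = kg of scrap grade A, x2 = kg of ferrochrome, x3 = kg of ferrosilicon, x4 = kg of silicomanganese, x5 = kg of pig iron.
Minimise 0.73x1 + 4.62x2 + 2.19x3 + 2.16x4 + 0.75x5 subject to:
  2x1 + 79.2x2 + 1.1x3 + 15.8x4 + 41.4x5 ≥ 50.8   (carbon)
  1x1 + 560x2 + 1x3 ≥ 383   (chromium)
  x3 ≤ 4.8
  x4 ≤ 3.1
  x1, x2, x3, x4, x5 ≥ 0.
The cheapest feasible vertex uses only ferrochrome; scrap grade A, ferrosilicon, silicomanganese, pig iron are not used. The chromium requirement is met with equality.
That vertex is x2 = 0.6839.
Cost = 4.62·0.6839 = 3.1596.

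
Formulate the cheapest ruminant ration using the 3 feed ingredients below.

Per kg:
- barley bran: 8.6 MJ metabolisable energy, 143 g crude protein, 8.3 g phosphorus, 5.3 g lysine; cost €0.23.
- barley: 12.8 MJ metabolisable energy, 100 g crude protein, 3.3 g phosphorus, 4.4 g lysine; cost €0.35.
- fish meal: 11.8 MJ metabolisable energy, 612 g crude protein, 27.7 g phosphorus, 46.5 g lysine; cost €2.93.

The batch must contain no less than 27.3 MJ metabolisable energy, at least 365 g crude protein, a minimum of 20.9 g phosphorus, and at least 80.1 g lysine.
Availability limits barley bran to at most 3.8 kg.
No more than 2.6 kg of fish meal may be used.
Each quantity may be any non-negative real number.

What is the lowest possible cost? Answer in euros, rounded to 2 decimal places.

Let x1 = kg of barley bran, x2 = kg of barley, x3 = kg of fish meal.
min 0.23x1 + 0.35x2 + 2.93x3 with:
  8.6x1 + 12.8x2 + 11.8x3 ≥ 27.3   (metabolisable energy)
  143x1 + 100x2 + 612x3 ≥ 365   (crude protein)
  8.3x1 + 3.3x2 + 27.7x3 ≥ 20.9   (phosphorus)
  5.3x1 + 4.4x2 + 46.5x3 ≥ 80.1   (lysine)
  x1 ≤ 3.8
  x3 ≤ 2.6
  x1, x2, x3 ≥ 0.
The minimum-cost mix takes nothing from barley — only barley bran, fish meal. Binding constraints: lysine and the barley bran cap.
That vertex is x1 = 3.8, x3 = 1.289.
Hence cost = 0.23·3.8 + 2.93·1.289 = €4.6508.

€4.65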